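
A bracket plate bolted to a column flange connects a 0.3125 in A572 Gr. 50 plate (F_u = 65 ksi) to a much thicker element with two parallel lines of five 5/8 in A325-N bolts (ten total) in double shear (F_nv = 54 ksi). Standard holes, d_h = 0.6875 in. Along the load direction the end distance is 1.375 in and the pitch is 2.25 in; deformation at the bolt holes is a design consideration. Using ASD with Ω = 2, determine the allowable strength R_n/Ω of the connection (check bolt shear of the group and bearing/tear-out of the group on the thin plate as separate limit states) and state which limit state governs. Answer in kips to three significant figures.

147 kips (bearing governs)

Bolt shear: A_b = π·0.625²/4 = 0.3068 in²; R_n = 54 × 0.3068 × 10 × 2 = 331.3 kips → 331.3 / 2 = 166 kips.
Bearing (1.2 l_c t F_u ≤ 2.4 d t F_u): upper limit = 2.4·0.625·0.3125·65 = 30.47 kips.
  Edge l_c = 1.375 − 0.6875/2 = 1.031 → r_n = 25.14 kips; interior l_c = 2.25 − 0.6875 = 1.562 → r_n = 30.47 kips.
  R_n,bearing = 2·25.14 + 8·30.47 = 294 kips → 294 / 2 = 147 kips.
Bearing governs: 147 kips.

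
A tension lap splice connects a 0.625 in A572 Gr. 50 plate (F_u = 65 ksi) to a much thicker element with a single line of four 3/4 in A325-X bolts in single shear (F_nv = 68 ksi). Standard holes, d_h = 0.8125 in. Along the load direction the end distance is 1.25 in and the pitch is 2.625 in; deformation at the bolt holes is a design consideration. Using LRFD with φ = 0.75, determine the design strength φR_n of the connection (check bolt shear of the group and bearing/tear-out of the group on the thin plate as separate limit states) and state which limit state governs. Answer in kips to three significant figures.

Bolt shear: A_b = π·0.75²/4 = 0.4418 in²; R_n = 68 × 0.4418 × 4 × 1 = 120.2 kips → 0.75 × 120.2 = 90.1 kips.
Bearing (1.2 l_c t F_u ≤ 2.4 d t F_u): upper limit = 2.4·0.75·0.625·65 = 73.12 kips.
  Edge l_c = 1.25 − 0.8125/2 = 0.8438 → r_n = 41.13 kips; interior l_c = 2.625 − 0.8125 = 1.812 → r_n = 73.12 kips.
  R_n,bearing = 1·41.13 + 3·73.12 = 260.5 kips → 0.75 × 260.5 = 195 kips.
Bolt shear governs: 90.1 kips.

90.1 kips (bolt shear governs)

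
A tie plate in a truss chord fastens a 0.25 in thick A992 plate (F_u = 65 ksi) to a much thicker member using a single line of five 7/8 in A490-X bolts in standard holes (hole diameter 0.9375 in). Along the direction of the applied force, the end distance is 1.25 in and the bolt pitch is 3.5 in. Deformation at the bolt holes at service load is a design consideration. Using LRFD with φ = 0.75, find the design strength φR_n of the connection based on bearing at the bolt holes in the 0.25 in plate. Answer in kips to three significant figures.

114 kips

Per bolt r_n = 1.2 l_c t F_u ≤ 2.4 d t F_u; upper limit = 2.4 × 0.875 × 0.25 × 65 = 34.12 kips.
Edge bolt: l_c = 1.25 − 0.9375/2 = 0.7812 in → 1.2 × 0.7812 × 0.25 × 65 = 15.23 → r_n = 15.23 kips.
Interior bolts: l_c = 3.5 − 0.9375 = 2.562 in → 1.2 × 2.562 × 0.25 × 65 = 49.97 → r_n = 34.12 kips.
R_n = 1 × 15.23 + 4 × 34.12 = 151.7 kips.
Design strength φR_n = 0.75 × 151.7 = 114 kips.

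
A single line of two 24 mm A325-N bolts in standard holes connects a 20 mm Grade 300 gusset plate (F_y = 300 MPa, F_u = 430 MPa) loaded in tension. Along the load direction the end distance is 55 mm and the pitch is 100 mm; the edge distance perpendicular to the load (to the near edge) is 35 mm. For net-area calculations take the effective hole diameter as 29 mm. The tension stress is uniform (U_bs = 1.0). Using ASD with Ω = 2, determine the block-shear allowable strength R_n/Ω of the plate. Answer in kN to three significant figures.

Shear plane L_v = 55 + 1·100 = 155 mm; A_gv = 155 × 20 = 3100 mm².
A_nv = (155 − 1.5·29) × 20 = 2230 mm².
A_nt = (35 − 0.5·29) × 20 = 410 mm².
0.6 F_u A_nv = 575.3 kN; 0.6 F_y A_gv = 558 kN → shear yielding governs the shear term.
R_n = 558 + 1.0 × 430 × 410 / 1000 = 734.3 kN.
Allowable strength R_n/Ω = 734.3 / 2 = 367 kN.

367 kN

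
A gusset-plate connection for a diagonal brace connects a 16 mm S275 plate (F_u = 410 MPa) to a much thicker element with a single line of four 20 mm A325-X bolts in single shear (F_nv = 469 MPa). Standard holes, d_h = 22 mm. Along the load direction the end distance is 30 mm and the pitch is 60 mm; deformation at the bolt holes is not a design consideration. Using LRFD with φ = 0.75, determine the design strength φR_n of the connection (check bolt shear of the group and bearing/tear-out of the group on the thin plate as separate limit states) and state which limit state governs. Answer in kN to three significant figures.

442 kN (bolt shear governs)

Bolt shear: A_b = π·20²/4 = 314.2 mm²; R_n = 469 × 314.2 × 4 × 1 / 1000 = 589.4 kN → 0.75 × 589.4 = 442 kN.
Bearing (1.5 l_c t F_u ≤ 3.0 d t F_u): upper limit = 3.0·20·16·410 / 1000 = 393.6 kN.
  Edge l_c = 30 − 22/2 = 19 → r_n = 187 kN; interior l_c = 60 − 22 = 38 → r_n = 373.9 kN.
  R_n,bearing = 1·187 + 3·373.9 = 1309 kN → 0.75 × 1309 = 982 kN.
Bolt shear governs: 442 kN.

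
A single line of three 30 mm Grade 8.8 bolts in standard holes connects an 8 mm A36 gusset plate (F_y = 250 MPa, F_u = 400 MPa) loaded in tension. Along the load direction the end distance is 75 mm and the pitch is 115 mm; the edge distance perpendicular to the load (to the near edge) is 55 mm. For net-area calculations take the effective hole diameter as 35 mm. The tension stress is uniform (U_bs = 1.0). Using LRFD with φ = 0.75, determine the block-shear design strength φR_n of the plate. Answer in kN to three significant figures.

364 kN

Shear plane L_v = 75 + 2·115 = 305 mm; A_gv = 305 × 8 = 2440 mm².
A_nv = (305 − 2.5·35) × 8 = 1740 mm².
A_nt = (55 − 0.5·35) × 8 = 300 mm².
0.6 F_u A_nv = 417.6 kN; 0.6 F_y A_gv = 366 kN → shear yielding governs the shear term.
R_n = 366 + 1.0 × 400 × 300 / 1000 = 486 kN.
Design strength φR_n = 0.75 × 486 = 364 kN.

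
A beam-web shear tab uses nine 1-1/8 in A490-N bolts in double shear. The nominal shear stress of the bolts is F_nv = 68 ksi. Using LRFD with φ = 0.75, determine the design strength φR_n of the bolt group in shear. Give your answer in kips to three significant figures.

A_b = π × 1.125² / 4 = 0.994 in².
R_n = F_nv · A_b · n · n_s = 68 × 0.994 × 9 × 2 = 1217 kips.
Design strength φR_n = 0.75 × 1217 = 913 kips.

913 kips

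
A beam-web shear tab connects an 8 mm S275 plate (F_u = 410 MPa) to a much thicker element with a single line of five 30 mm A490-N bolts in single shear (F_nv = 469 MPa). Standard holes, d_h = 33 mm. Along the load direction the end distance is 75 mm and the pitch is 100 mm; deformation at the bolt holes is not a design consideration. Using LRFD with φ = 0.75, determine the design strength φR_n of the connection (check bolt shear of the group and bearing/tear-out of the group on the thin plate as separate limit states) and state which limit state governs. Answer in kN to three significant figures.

1100 kN (bearing governs)

Bolt shear: A_b = π·30²/4 = 706.9 mm²; R_n = 469 × 706.9 × 5 × 1 / 1000 = 1658 kN → 0.75 × 1658 = 1240 kN.
Bearing (1.5 l_c t F_u ≤ 3.0 d t F_u): upper limit = 3.0·30·8·410 / 1000 = 295.2 kN.
  Edge l_c = 75 − 33/2 = 58.5 → r_n = 287.8 kN; interior l_c = 100 − 33 = 67 → r_n = 295.2 kN.
  R_n,bearing = 1·287.8 + 4·295.2 = 1469 kN → 0.75 × 1469 = 1100 kN.
Bearing governs: 1100 kN.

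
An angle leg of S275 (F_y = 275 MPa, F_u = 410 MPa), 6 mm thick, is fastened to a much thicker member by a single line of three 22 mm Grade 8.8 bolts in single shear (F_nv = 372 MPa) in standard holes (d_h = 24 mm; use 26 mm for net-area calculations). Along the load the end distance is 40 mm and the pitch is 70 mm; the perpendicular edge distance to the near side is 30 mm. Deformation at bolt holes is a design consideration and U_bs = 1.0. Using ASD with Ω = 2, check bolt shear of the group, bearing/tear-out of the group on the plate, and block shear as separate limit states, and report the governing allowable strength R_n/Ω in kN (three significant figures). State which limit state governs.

106 kN (block shear governs)

Bolt shear: A_b = π·22²/4 = 380.1 mm²; R_n = 372 × 380.1 × 3 × 1 / 1000 = 424.2 kN → 424.2 / 2 = 212 kN.
Bearing: edge l_c = 28, r_n = 82.66 kN; interior l_c = 46, r_n = 129.9 kN; R_n = 82.66 + 2·129.9 = 342.4 kN → 171 kN.
Block shear: A_gv = 1080, A_nv = 690, A_nt = 102 mm²; R_n = min(0.6F_uA_nv, 0.6F_yA_gv) + U_bs·F_u·A_nt = 211.6 kN → 106 kN.
Block shear governs: 106 kN.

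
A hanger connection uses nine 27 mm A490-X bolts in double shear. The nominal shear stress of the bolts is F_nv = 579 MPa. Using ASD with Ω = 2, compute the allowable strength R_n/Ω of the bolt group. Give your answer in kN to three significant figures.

A_b = π × 27² / 4 = 572.6 mm².
R_n = F_nv · A_b · n · n_s = 579 × 572.6 × 9 × 2 / 1000 = 5967 kN.
Allowable strength R_n/Ω = 5967 / 2 = 2980 kN.

2980 kN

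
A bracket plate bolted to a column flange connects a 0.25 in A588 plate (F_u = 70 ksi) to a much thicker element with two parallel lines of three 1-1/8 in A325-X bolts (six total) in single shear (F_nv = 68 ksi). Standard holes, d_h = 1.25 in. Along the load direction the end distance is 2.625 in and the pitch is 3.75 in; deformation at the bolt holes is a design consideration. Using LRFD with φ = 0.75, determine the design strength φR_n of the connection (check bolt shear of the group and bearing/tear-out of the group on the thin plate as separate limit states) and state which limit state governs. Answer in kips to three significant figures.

205 kips (bearing governs)

Bolt shear: A_b = π·1.125²/4 = 0.994 in²; R_n = 68 × 0.994 × 6 × 1 = 405.6 kips → 0.75 × 405.6 = 304 kips.
Bearing (1.2 l_c t F_u ≤ 2.4 d t F_u): upper limit = 2.4·1.125·0.25·70 = 47.25 kips.
  Edge l_c = 2.625 − 1.25/2 = 2 → r_n = 42 kips; interior l_c = 3.75 − 1.25 = 2.5 → r_n = 47.25 kips.
  R_n,bearing = 2·42 + 4·47.25 = 273 kips → 0.75 × 273 = 205 kips.
Bearing governs: 205 kips.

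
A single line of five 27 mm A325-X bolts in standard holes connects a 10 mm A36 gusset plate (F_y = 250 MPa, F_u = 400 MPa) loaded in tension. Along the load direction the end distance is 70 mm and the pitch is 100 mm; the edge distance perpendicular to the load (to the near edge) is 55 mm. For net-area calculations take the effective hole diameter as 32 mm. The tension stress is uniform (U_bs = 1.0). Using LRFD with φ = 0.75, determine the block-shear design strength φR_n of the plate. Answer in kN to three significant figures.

Shear plane L_v = 70 + 4·100 = 470 mm; A_gv = 470 × 10 = 4700 mm².
A_nv = (470 − 4.5·32) × 10 = 3260 mm².
A_nt = (55 − 0.5·32) × 10 = 390 mm².
0.6 F_u A_nv = 782.4 kN; 0.6 F_y A_gv = 705 kN → shear yielding governs the shear term.
R_n = 705 + 1.0 × 400 × 390 / 1000 = 861 kN.
Design strength φR_n = 0.75 × 861 = 646 kN.

646 kN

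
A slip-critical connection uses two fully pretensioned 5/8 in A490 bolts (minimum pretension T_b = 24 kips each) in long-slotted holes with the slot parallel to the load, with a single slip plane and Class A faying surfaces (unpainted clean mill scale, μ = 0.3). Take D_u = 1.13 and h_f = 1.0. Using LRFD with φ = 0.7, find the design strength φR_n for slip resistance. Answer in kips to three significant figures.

R_n = μ · D_u · h_f · T_b · n_s · n_b = 0.3 × 1.13 × 1.0 × 24 × 1 × 2 = 16.27 kips.
Design strength φR_n = 0.7 × 16.27 = 11.4 kips.

11.4 kips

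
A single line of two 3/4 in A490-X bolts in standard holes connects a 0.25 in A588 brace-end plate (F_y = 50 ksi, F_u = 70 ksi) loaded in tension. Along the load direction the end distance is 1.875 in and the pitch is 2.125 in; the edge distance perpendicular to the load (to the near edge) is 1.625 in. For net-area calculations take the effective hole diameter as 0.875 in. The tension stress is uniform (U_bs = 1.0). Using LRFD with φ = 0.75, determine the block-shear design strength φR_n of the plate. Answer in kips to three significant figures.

36.8 kips

Shear plane L_v = 1.875 + 1·2.125 = 4 in; A_gv = 4 × 0.25 = 1 in².
A_nv = (4 − 1.5·0.875) × 0.25 = 0.6719 in².
A_nt = (1.625 − 0.5·0.875) × 0.25 = 0.2969 in².
0.6 F_u A_nv = 28.22 kips; 0.6 F_y A_gv = 30 kips → shear rupture governs the shear term.
R_n = 28.22 + 1.0 × 70 × 0.2969 = 49 kips.
Design strength φR_n = 0.75 × 49 = 36.8 kips.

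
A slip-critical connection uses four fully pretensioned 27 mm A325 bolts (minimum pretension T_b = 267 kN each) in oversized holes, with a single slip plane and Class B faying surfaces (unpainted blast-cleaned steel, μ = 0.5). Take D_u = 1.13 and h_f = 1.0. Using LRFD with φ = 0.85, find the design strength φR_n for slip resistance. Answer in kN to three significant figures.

513 kN

R_n = μ · D_u · h_f · T_b · n_s · n_b = 0.5 × 1.13 × 1.0 × 267 × 1 × 4 = 603.4 kN.
Design strength φR_n = 0.85 × 603.4 = 513 kN.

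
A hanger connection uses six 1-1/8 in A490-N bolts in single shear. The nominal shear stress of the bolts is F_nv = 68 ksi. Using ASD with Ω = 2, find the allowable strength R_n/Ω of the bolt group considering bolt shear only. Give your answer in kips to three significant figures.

A_b = π × 1.125² / 4 = 0.994 in².
R_n = F_nv · A_b · n · n_s = 68 × 0.994 × 6 × 1 = 405.6 kips.
Allowable strength R_n/Ω = 405.6 / 2 = 203 kips.

203 kips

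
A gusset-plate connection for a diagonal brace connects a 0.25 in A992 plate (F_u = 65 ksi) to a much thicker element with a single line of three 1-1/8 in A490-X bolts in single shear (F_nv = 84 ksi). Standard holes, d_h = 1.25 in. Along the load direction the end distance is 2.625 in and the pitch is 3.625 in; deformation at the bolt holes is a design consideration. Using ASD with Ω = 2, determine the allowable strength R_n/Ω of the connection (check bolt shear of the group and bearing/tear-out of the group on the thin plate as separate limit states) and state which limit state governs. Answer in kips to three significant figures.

Bolt shear: A_b = π·1.125²/4 = 0.994 in²; R_n = 84 × 0.994 × 3 × 1 = 250.5 kips → 250.5 / 2 = 125 kips.
Bearing (1.2 l_c t F_u ≤ 2.4 d t F_u): upper limit = 2.4·1.125·0.25·65 = 43.87 kips.
  Edge l_c = 2.625 − 1.25/2 = 2 → r_n = 39 kips; interior l_c = 3.625 − 1.25 = 2.375 → r_n = 43.87 kips.
  R_n,bearing = 1·39 + 2·43.87 = 126.7 kips → 126.7 / 2 = 63.4 kips.
Bearing governs: 63.4 kips.

63.4 kips (bearing governs)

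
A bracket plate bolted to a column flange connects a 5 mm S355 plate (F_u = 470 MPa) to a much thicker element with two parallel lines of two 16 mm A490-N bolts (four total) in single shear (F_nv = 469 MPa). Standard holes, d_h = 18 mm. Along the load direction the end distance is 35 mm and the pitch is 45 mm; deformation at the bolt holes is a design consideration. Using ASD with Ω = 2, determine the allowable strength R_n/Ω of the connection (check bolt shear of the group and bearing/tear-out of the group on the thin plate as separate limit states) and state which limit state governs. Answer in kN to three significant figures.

149 kN (bearing governs)

Bolt shear: A_b = π·16²/4 = 201.1 mm²; R_n = 469 × 201.1 × 4 × 1 / 1000 = 377.2 kN → 377.2 / 2 = 189 kN.
Bearing (1.2 l_c t F_u ≤ 2.4 d t F_u): upper limit = 2.4·16·5·470 / 1000 = 90.24 kN.
  Edge l_c = 35 − 18/2 = 26 → r_n = 73.32 kN; interior l_c = 45 − 18 = 27 → r_n = 76.14 kN.
  R_n,bearing = 2·73.32 + 2·76.14 = 298.9 kN → 298.9 / 2 = 149 kN.
Bearing governs: 149 kN.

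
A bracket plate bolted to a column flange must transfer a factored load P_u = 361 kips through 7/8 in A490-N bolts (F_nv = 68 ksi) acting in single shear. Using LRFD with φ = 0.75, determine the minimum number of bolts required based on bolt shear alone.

12 bolts

A_b = π·0.875²/4 = 0.6013 in².
Per-bolt design strength φR_n = 0.75 × 68 × 0.6013 × 1 = 30.67 kips.
n ≥ 361 / 30.67 = 11.77 → use 12 bolts.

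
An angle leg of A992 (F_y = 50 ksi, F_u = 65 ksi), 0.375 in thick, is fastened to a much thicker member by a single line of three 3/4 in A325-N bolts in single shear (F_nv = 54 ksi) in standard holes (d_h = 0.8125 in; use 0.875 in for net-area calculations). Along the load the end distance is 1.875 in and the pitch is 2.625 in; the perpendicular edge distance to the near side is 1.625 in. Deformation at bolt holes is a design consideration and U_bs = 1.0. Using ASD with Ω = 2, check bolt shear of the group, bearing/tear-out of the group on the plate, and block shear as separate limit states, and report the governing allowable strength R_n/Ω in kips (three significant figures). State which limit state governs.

Bolt shear: A_b = π·0.75²/4 = 0.4418 in²; R_n = 54 × 0.4418 × 3 × 1 = 71.57 kips → 71.57 / 2 = 35.8 kips.
Bearing: edge l_c = 1.469, r_n = 42.96 kips; interior l_c = 1.812, r_n = 43.87 kips; R_n = 42.96 + 2·43.87 = 130.7 kips → 65.4 kips.
Block shear: A_gv = 2.672, A_nv = 1.852, A_nt = 0.4453 in²; R_n = min(0.6F_uA_nv, 0.6F_yA_gv) + U_bs·F_u·A_nt = 101.2 kips → 50.6 kips.
Bolt shear governs: 35.8 kips.

35.8 kips (bolt shear governs)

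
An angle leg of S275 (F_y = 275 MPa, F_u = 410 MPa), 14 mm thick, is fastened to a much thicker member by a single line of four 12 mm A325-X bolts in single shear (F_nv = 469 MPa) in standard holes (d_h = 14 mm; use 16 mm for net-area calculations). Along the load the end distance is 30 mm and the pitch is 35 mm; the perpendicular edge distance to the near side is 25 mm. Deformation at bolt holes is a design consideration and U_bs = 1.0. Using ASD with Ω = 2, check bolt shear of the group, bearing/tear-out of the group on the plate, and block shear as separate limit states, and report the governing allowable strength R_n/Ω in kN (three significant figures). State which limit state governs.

106 kN (bolt shear governs)

Bolt shear: A_b = π·12²/4 = 113.1 mm²; R_n = 469 × 113.1 × 4 × 1 / 1000 = 212.2 kN → 212.2 / 2 = 106 kN.
Bearing: edge l_c = 23, r_n = 158.4 kN; interior l_c = 21, r_n = 144.6 kN; R_n = 158.4 + 3·144.6 = 592.4 kN → 296 kN.
Block shear: A_gv = 1890, A_nv = 1106, A_nt = 238 mm²; R_n = min(0.6F_uA_nv, 0.6F_yA_gv) + U_bs·F_u·A_nt = 369.7 kN → 185 kN.
Bolt shear governs: 106 kN.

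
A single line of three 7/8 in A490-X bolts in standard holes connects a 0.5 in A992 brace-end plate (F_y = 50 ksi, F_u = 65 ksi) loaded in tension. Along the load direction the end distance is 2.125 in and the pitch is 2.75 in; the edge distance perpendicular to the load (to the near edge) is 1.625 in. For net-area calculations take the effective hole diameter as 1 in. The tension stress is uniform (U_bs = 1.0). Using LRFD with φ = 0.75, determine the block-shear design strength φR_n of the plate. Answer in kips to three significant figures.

102 kips

Shear plane L_v = 2.125 + 2·2.75 = 7.625 in; A_gv = 7.625 × 0.5 = 3.812 in².
A_nv = (7.625 − 2.5·1) × 0.5 = 2.562 in².
A_nt = (1.625 − 0.5·1) × 0.5 = 0.5625 in².
0.6 F_u A_nv = 99.94 kips; 0.6 F_y A_gv = 114.4 kips → shear rupture governs the shear term.
R_n = 99.94 + 1.0 × 65 × 0.5625 = 136.5 kips.
Design strength φR_n = 0.75 × 136.5 = 102 kips.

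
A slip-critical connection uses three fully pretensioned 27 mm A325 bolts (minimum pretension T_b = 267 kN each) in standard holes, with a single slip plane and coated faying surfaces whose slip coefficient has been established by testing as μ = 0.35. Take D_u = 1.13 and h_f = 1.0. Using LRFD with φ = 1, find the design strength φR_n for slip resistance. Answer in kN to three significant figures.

R_n = μ · D_u · h_f · T_b · n_s · n_b = 0.35 × 1.13 × 1.0 × 267 × 1 × 3 = 316.8 kN.
Design strength φR_n = 1 × 316.8 = 317 kN.

317 kN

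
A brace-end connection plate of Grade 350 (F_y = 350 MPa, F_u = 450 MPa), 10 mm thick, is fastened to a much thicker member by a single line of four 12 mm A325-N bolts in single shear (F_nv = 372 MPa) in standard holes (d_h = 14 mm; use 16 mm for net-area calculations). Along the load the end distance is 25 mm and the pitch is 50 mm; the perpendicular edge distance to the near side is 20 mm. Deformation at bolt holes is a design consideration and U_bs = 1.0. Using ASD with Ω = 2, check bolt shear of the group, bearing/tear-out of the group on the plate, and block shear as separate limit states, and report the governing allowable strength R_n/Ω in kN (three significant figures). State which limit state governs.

84.1 kN (bolt shear governs)

Bolt shear: A_b = π·12²/4 = 113.1 mm²; R_n = 372 × 113.1 × 4 × 1 / 1000 = 168.3 kN → 168.3 / 2 = 84.1 kN.
Bearing: edge l_c = 18, r_n = 97.2 kN; interior l_c = 36, r_n = 129.6 kN; R_n = 97.2 + 3·129.6 = 486 kN → 243 kN.
Block shear: A_gv = 1750, A_nv = 1190, A_nt = 120 mm²; R_n = min(0.6F_uA_nv, 0.6F_yA_gv) + U_bs·F_u·A_nt = 375.3 kN → 188 kN.
Bolt shear governs: 84.1 kN.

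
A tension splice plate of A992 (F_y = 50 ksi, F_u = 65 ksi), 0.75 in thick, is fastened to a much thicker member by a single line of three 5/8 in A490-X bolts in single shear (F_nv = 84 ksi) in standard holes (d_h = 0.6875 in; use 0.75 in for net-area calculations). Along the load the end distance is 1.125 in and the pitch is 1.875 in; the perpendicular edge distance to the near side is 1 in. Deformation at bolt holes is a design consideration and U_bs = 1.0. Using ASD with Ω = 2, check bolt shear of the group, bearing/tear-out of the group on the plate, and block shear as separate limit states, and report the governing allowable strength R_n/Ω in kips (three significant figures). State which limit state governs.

38.7 kips (bolt shear governs)

Bolt shear: A_b = π·0.625²/4 = 0.3068 in²; R_n = 84 × 0.3068 × 3 × 1 = 77.31 kips → 77.31 / 2 = 38.7 kips.
Bearing: edge l_c = 0.7812, r_n = 45.7 kips; interior l_c = 1.188, r_n = 69.47 kips; R_n = 45.7 + 2·69.47 = 184.6 kips → 92.3 kips.
Block shear: A_gv = 3.656, A_nv = 2.25, A_nt = 0.4688 in²; R_n = min(0.6F_uA_nv, 0.6F_yA_gv) + U_bs·F_u·A_nt = 118.2 kips → 59.1 kips.
Bolt shear governs: 38.7 kips.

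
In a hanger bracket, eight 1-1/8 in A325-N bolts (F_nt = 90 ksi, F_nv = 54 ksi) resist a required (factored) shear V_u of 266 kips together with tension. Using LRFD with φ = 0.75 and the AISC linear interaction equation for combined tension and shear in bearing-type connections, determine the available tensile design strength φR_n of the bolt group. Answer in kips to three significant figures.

254 kips

A_b = π·1.125²/4 = 0.994 in²; f_rv = 266 / (8 × 0.994) = 33.45 ksi.
F'_nt = 1.3 F_nt − (F_nt / φF_nv) f_rv = 1.3·90 − (90/(0.75·54))·33.45 = 42.67 ksi, capped at F_nt → F'_nt = 42.67 ksi.
R_n = F'_nt · A_b · n = 42.67 × 0.994 × 8 = 339.3 kips.
Design strength φR_n = 0.75 × 339.3 = 254 kips.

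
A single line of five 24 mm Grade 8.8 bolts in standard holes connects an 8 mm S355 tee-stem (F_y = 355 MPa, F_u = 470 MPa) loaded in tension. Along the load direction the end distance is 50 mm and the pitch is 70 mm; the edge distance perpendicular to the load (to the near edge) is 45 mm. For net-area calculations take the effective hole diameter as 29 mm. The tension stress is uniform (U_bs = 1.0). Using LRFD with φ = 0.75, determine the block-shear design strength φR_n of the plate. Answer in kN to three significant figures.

Shear plane L_v = 50 + 4·70 = 330 mm; A_gv = 330 × 8 = 2640 mm².
A_nv = (330 − 4.5·29) × 8 = 1596 mm².
A_nt = (45 − 0.5·29) × 8 = 244 mm².
0.6 F_u A_nv = 450.1 kN; 0.6 F_y A_gv = 562.3 kN → shear rupture governs the shear term.
R_n = 450.1 + 1.0 × 470 × 244 / 1000 = 564.8 kN.
Design strength φR_n = 0.75 × 564.8 = 424 kN.

424 kN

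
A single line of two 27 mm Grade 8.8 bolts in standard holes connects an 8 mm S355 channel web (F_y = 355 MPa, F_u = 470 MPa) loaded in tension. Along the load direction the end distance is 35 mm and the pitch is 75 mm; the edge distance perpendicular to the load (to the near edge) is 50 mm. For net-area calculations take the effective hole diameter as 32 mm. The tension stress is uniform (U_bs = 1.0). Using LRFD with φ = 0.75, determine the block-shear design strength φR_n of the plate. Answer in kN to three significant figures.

Shear plane L_v = 35 + 1·75 = 110 mm; A_gv = 110 × 8 = 880 mm².
A_nv = (110 − 1.5·32) × 8 = 496 mm².
A_nt = (50 − 0.5·32) × 8 = 272 mm².
0.6 F_u A_nv = 139.9 kN; 0.6 F_y A_gv = 187.4 kN → shear rupture governs the shear term.
R_n = 139.9 + 1.0 × 470 × 272 / 1000 = 267.7 kN.
Design strength φR_n = 0.75 × 267.7 = 201 kN.

201 kN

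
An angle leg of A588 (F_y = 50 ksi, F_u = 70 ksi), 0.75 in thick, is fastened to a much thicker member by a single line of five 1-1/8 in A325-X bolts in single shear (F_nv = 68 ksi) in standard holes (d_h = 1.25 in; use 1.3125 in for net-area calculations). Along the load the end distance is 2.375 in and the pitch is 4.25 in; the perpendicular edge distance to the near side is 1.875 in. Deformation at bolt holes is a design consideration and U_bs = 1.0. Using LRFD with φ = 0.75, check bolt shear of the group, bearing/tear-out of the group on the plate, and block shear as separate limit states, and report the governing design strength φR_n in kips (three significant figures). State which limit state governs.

253 kips (bolt shear governs)

Bolt shear: A_b = π·1.125²/4 = 0.994 in²; R_n = 68 × 0.994 × 5 × 1 = 338 kips → 0.75 × 338 = 253 kips.
Bearing: edge l_c = 1.75, r_n = 110.3 kips; interior l_c = 3, r_n = 141.8 kips; R_n = 110.3 + 4·141.8 = 677.2 kips → 508 kips.
Block shear: A_gv = 14.53, A_nv = 10.1, A_nt = 0.9141 in²; R_n = min(0.6F_uA_nv, 0.6F_yA_gv) + U_bs·F_u·A_nt = 488.2 kips → 366 kips.
Bolt shear governs: 253 kips.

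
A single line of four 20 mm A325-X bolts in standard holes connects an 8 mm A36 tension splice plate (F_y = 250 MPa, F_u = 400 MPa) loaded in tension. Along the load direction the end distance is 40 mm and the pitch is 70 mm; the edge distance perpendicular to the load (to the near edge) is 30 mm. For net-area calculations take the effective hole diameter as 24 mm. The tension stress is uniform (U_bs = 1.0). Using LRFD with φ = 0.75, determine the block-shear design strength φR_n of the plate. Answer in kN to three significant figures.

268 kN

Shear plane L_v = 40 + 3·70 = 250 mm; A_gv = 250 × 8 = 2000 mm².
A_nv = (250 − 3.5·24) × 8 = 1328 mm².
A_nt = (30 − 0.5·24) × 8 = 144 mm².
0.6 F_u A_nv = 318.7 kN; 0.6 F_y A_gv = 300 kN → shear yielding governs the shear term.
R_n = 300 + 1.0 × 400 × 144 / 1000 = 357.6 kN.
Design strength φR_n = 0.75 × 357.6 = 268 kN.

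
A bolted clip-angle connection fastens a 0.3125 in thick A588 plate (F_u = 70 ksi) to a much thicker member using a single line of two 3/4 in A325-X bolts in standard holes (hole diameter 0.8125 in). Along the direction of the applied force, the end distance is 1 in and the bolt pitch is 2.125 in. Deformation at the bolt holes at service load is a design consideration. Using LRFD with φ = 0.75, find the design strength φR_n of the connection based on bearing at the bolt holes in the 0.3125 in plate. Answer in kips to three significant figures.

37.5 kips

Per bolt r_n = 1.2 l_c t F_u ≤ 2.4 d t F_u; upper limit = 2.4 × 0.75 × 0.3125 × 70 = 39.38 kips.
Edge bolt: l_c = 1 − 0.8125/2 = 0.5938 in → 1.2 × 0.5938 × 0.3125 × 70 = 15.59 → r_n = 15.59 kips.
Interior bolts: l_c = 2.125 − 0.8125 = 1.312 in → 1.2 × 1.312 × 0.3125 × 70 = 34.45 → r_n = 34.45 kips.
R_n = 1 × 15.59 + 1 × 34.45 = 50.04 kips.
Design strength φR_n = 0.75 × 50.04 = 37.5 kips.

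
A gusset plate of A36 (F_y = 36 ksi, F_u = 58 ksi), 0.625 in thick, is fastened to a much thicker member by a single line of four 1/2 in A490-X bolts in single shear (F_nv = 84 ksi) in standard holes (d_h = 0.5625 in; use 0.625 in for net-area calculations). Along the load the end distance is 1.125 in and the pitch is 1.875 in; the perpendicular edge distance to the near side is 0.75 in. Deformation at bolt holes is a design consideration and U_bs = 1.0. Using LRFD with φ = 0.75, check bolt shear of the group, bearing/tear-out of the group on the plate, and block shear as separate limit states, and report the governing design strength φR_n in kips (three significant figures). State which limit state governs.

49.5 kips (bolt shear governs)

Bolt shear: A_b = π·0.5²/4 = 0.1963 in²; R_n = 84 × 0.1963 × 4 × 1 = 65.97 kips → 0.75 × 65.97 = 49.5 kips.
Bearing: edge l_c = 0.8438, r_n = 36.7 kips; interior l_c = 1.312, r_n = 43.5 kips; R_n = 36.7 + 3·43.5 = 167.2 kips → 125 kips.
Block shear: A_gv = 4.219, A_nv = 2.852, A_nt = 0.2734 in²; R_n = min(0.6F_uA_nv, 0.6F_yA_gv) + U_bs·F_u·A_nt = 107 kips → 80.2 kips.
Bolt shear governs: 49.5 kips.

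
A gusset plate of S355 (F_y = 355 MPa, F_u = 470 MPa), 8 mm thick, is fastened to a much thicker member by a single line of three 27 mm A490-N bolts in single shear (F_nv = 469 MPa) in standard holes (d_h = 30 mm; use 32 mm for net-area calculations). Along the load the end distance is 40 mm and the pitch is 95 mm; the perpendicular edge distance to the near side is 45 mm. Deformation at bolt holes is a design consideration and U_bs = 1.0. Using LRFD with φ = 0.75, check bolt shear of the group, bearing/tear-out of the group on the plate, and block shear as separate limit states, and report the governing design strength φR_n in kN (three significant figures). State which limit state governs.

Bolt shear: A_b = π·27²/4 = 572.6 mm²; R_n = 469 × 572.6 × 3 × 1 / 1000 = 805.6 kN → 0.75 × 805.6 = 604 kN.
Bearing: edge l_c = 25, r_n = 112.8 kN; interior l_c = 65, r_n = 243.6 kN; R_n = 112.8 + 2·243.6 = 600.1 kN → 450 kN.
Block shear: A_gv = 1840, A_nv = 1200, A_nt = 232 mm²; R_n = min(0.6F_uA_nv, 0.6F_yA_gv) + U_bs·F_u·A_nt = 447.4 kN → 336 kN.
Block shear governs: 336 kN.

336 kN (block shear governs)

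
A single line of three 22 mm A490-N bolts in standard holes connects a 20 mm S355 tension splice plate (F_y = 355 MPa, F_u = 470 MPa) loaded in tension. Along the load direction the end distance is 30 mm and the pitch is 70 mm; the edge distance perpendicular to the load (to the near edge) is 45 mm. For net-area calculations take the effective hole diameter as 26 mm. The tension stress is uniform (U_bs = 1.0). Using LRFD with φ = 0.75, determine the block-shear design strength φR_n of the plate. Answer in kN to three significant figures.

Shear plane L_v = 30 + 2·70 = 170 mm; A_gv = 170 × 20 = 3400 mm².
A_nv = (170 − 2.5·26) × 20 = 2100 mm².
A_nt = (45 − 0.5·26) × 20 = 640 mm².
0.6 F_u A_nv = 592.2 kN; 0.6 F_y A_gv = 724.2 kN → shear rupture governs the shear term.
R_n = 592.2 + 1.0 × 470 × 640 / 1000 = 893 kN.
Design strength φR_n = 0.75 × 893 = 670 kN.

670 kN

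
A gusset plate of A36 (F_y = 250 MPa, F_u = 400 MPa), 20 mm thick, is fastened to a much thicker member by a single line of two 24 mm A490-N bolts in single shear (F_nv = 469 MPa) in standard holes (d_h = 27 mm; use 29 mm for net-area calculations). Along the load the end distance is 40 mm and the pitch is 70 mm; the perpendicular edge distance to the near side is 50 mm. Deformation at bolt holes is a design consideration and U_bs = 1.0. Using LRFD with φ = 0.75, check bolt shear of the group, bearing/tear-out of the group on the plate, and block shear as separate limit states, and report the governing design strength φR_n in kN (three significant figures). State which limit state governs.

Bolt shear: A_b = π·24²/4 = 452.4 mm²; R_n = 469 × 452.4 × 2 × 1 / 1000 = 424.3 kN → 0.75 × 424.3 = 318 kN.
Bearing: edge l_c = 26.5, r_n = 254.4 kN; interior l_c = 43, r_n = 412.8 kN; R_n = 254.4 + 1·412.8 = 667.2 kN → 500 kN.
Block shear: A_gv = 2200, A_nv = 1330, A_nt = 710 mm²; R_n = min(0.6F_uA_nv, 0.6F_yA_gv) + U_bs·F_u·A_nt = 603.2 kN → 452 kN.
Bolt shear governs: 318 kN.

318 kN (bolt shear governs)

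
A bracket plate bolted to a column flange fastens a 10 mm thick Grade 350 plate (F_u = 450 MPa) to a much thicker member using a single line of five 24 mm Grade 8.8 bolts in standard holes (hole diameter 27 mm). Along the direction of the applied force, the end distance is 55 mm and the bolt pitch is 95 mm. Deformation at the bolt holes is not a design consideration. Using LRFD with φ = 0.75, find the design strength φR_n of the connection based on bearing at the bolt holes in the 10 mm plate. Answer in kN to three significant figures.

1180 kN

Per bolt r_n = 1.5 l_c t F_u ≤ 3.0 d t F_u; upper limit = 3.0 × 24 × 10 × 450 / 1000 = 324 kN.
Edge bolt: l_c = 55 − 27/2 = 41.5 mm → 1.5 × 41.5 × 10 × 450 / 1000 = 280.1 → r_n = 280.1 kN.
Interior bolts: l_c = 95 − 27 = 68 mm → 1.5 × 68 × 10 × 450 / 1000 = 459 → r_n = 324 kN.
R_n = 1 × 280.1 + 4 × 324 = 1576 kN.
Design strength φR_n = 0.75 × 1576 = 1180 kN.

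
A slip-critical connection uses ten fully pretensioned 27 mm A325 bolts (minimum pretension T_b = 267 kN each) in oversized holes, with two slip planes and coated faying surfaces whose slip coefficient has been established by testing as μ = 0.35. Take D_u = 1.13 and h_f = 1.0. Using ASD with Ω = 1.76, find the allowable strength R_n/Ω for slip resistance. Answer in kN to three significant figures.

R_n = μ · D_u · h_f · T_b · n_s · n_b = 0.35 × 1.13 × 1.0 × 267 × 2 × 10 = 2112 kN.
Allowable strength R_n/Ω = 2112 / 1.76 = 1200 kN.

1200 kN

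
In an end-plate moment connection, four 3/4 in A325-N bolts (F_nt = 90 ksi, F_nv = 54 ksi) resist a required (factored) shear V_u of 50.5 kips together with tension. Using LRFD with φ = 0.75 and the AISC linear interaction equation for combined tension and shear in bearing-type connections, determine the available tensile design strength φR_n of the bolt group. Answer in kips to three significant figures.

70.9 kips

A_b = π·0.75²/4 = 0.4418 in²; f_rv = 50.5 / (4 × 0.4418) = 28.58 ksi.
F'_nt = 1.3 F_nt − (F_nt / φF_nv) f_rv = 1.3·90 − (90/(0.75·54))·28.58 = 53.5 ksi, capped at F_nt → F'_nt = 53.5 ksi.
R_n = F'_nt · A_b · n = 53.5 × 0.4418 × 4 = 94.53 kips.
Design strength φR_n = 0.75 × 94.53 = 70.9 kips.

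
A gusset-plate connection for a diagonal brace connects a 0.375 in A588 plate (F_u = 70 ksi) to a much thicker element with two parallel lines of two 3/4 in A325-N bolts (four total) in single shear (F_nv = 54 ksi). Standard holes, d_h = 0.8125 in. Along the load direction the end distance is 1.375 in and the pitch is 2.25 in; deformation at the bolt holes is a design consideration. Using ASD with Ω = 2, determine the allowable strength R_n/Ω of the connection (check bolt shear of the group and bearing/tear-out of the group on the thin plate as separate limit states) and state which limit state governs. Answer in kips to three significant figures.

Bolt shear: A_b = π·0.75²/4 = 0.4418 in²; R_n = 54 × 0.4418 × 4 × 1 = 95.43 kips → 95.43 / 2 = 47.7 kips.
Bearing (1.2 l_c t F_u ≤ 2.4 d t F_u): upper limit = 2.4·0.75·0.375·70 = 47.25 kips.
  Edge l_c = 1.375 − 0.8125/2 = 0.9688 → r_n = 30.52 kips; interior l_c = 2.25 − 0.8125 = 1.438 → r_n = 45.28 kips.
  R_n,bearing = 2·30.52 + 2·45.28 = 151.6 kips → 151.6 / 2 = 75.8 kips.
Bolt shear governs: 47.7 kips.

47.7 kips (bolt shear governs)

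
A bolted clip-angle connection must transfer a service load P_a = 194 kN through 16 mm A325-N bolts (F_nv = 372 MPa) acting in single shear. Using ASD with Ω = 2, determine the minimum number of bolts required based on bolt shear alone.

A_b = π·16²/4 = 201.1 mm².
Per-bolt allowable strength R_n/Ω = 372 × 201.1 × 1 / 1000 / 2 = 37.4 kN.
n ≥ 194 / 37.4 = 5.188 → use 6 bolts.

6 bolts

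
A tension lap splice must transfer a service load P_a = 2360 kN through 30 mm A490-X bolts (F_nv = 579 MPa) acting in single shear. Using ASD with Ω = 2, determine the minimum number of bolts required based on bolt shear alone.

A_b = π·30²/4 = 706.9 mm².
Per-bolt allowable strength R_n/Ω = 579 × 706.9 × 1 / 1000 / 2 = 204.6 kN.
n ≥ 2360 / 204.6 = 11.53 → use 12 bolts.

12 bolts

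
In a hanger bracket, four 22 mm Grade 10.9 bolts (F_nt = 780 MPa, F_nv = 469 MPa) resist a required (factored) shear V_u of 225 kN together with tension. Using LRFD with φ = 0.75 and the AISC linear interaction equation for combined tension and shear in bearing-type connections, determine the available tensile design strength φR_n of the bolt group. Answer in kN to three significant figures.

782 kN

A_b = π·22²/4 = 380.1 mm²; f_rv = 225 × 1000 / (4 × 380.1) = 148 MPa.
F'_nt = 1.3 F_nt − (F_nt / φF_nv) f_rv = 1.3·780 − (780/(0.75·469))·148 = 685.9 MPa, capped at F_nt → F'_nt = 685.9 MPa.
R_n = F'_nt · A_b · n = 685.9 × 380.1 × 4 / 1000 = 1043 kN.
Design strength φR_n = 0.75 × 1043 = 782 kN.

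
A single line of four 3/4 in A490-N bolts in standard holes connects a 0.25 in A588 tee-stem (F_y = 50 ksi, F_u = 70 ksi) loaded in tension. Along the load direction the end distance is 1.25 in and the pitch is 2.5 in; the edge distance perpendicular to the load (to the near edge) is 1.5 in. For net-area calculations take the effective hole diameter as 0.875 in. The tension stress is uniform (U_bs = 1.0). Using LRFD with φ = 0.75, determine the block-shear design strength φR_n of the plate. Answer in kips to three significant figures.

Shear plane L_v = 1.25 + 3·2.5 = 8.75 in; A_gv = 8.75 × 0.25 = 2.188 in².
A_nv = (8.75 − 3.5·0.875) × 0.25 = 1.422 in².
A_nt = (1.5 − 0.5·0.875) × 0.25 = 0.2656 in².
0.6 F_u A_nv = 59.72 kips; 0.6 F_y A_gv = 65.62 kips → shear rupture governs the shear term.
R_n = 59.72 + 1.0 × 70 × 0.2656 = 78.31 kips.
Design strength φR_n = 0.75 × 78.31 = 58.7 kips.

58.7 kips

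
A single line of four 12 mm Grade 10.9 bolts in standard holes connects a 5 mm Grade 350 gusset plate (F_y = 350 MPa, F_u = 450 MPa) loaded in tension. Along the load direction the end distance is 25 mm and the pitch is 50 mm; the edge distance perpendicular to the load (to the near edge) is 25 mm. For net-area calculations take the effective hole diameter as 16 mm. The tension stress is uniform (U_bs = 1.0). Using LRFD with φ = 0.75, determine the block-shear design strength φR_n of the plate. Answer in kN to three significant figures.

149 kN

Shear plane L_v = 25 + 3·50 = 175 mm; A_gv = 175 × 5 = 875 mm².
A_nv = (175 − 3.5·16) × 5 = 595 mm².
A_nt = (25 − 0.5·16) × 5 = 85 mm².
0.6 F_u A_nv = 160.7 kN; 0.6 F_y A_gv = 183.8 kN → shear rupture governs the shear term.
R_n = 160.7 + 1.0 × 450 × 85 / 1000 = 198.9 kN.
Design strength φR_n = 0.75 × 198.9 = 149 kN.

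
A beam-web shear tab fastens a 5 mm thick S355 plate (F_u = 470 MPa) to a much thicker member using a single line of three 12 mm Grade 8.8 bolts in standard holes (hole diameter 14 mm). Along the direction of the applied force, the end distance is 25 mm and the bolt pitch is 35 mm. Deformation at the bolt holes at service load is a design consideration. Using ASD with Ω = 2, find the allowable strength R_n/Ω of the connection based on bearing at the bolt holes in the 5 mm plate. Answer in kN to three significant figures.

84.6 kN

Per bolt r_n = 1.2 l_c t F_u ≤ 2.4 d t F_u; upper limit = 2.4 × 12 × 5 × 470 / 1000 = 67.68 kN.
Edge bolt: l_c = 25 − 14/2 = 18 mm → 1.2 × 18 × 5 × 470 / 1000 = 50.76 → r_n = 50.76 kN.
Interior bolts: l_c = 35 − 14 = 21 mm → 1.2 × 21 × 5 × 470 / 1000 = 59.22 → r_n = 59.22 kN.
R_n = 1 × 50.76 + 2 × 59.22 = 169.2 kN.
Allowable strength R_n/Ω = 169.2 / 2 = 84.6 kN.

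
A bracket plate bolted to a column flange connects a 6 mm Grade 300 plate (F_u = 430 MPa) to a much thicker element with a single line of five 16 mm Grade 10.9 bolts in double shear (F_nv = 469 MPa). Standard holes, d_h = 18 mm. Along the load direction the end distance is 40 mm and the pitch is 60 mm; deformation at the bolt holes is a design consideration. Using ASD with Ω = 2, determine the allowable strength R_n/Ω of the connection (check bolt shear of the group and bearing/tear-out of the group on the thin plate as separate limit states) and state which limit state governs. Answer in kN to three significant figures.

Bolt shear: A_b = π·16²/4 = 201.1 mm²; R_n = 469 × 201.1 × 5 × 2 / 1000 = 943 kN → 943 / 2 = 471 kN.
Bearing (1.2 l_c t F_u ≤ 2.4 d t F_u): upper limit = 2.4·16·6·430 / 1000 = 99.07 kN.
  Edge l_c = 40 − 18/2 = 31 → r_n = 95.98 kN; interior l_c = 60 − 18 = 42 → r_n = 99.07 kN.
  R_n,bearing = 1·95.98 + 4·99.07 = 492.3 kN → 492.3 / 2 = 246 kN.
Bearing governs: 246 kN.

246 kN (bearing governs)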